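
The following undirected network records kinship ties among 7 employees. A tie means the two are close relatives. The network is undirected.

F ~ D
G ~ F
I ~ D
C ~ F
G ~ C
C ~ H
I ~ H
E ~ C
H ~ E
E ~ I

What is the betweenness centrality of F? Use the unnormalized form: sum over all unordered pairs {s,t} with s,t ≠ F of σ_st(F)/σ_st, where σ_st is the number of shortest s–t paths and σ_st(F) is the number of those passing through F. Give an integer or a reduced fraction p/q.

7/3

Pairs whose geodesics pass through F — C–D: 1; I–G: 1/3; D–G: 1.
All other pairs contribute 0.
Summing the contributions gives betweenness(F) = 7/3.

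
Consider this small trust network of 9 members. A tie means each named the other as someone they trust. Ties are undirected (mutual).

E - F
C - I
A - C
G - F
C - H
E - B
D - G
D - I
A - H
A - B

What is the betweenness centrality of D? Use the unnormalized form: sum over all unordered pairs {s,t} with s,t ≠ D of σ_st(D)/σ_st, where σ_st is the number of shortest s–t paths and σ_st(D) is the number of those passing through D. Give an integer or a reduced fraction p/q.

Pairs whose geodesics pass through D — I–G: 1; I–F: 1; I–E: 1/2; G–A: 1/2; G–H: 1; G–C: 1; F–C: 1/2.
All other pairs contribute 0.
Summing the contributions gives betweenness(D) = 11/2.

11/2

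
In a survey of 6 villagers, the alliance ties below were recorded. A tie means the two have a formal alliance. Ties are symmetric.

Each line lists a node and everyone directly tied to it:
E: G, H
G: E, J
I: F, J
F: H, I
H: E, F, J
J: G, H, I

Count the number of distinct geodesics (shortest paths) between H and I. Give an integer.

2

The shortest distance is 2. The length-2 paths are: H–J–I; H–F–I.
That gives 2 distinct shortest paths.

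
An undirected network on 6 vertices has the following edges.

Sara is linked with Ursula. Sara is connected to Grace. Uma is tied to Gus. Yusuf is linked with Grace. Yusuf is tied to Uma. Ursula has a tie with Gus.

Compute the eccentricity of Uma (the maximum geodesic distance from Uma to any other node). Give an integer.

Distances from Uma: Grace:2, Gus:1, Sara:3, Ursula:2, Yusuf:1.
The largest is 3 (to Sara), so the eccentricity of Uma is 3.

3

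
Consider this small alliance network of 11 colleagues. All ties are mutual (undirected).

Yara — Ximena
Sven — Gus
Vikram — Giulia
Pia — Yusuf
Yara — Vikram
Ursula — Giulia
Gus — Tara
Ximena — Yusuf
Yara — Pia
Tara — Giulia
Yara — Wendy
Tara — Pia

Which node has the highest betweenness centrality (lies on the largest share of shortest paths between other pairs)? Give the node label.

Tara

Unnormalized betweenness of each node: Giulia:12, Gus:9, Pia:31/2, Sven:0, Tara:20, Ursula:0, Vikram:6, Wendy:0, Ximena:3/2, Yara:16, Yusuf:2.
Tara has the largest value, 20, making it the main broker — the node through which the most shortest paths run.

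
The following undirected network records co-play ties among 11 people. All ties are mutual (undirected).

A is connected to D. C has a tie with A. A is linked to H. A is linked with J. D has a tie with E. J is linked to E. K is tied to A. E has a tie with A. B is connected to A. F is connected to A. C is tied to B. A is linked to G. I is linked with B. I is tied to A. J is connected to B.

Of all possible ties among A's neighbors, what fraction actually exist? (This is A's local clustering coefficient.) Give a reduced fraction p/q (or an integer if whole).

1/9

A's neighbors: B, C, D, E, F, G, H, I, J, and K (k = 10).
Possible neighbor pairs: C(10,2) = 45. Edges among them: B–C, B–I, B–J, D–E, E–J → e = 5.
Clustering(A) = 5/45 = 1/9.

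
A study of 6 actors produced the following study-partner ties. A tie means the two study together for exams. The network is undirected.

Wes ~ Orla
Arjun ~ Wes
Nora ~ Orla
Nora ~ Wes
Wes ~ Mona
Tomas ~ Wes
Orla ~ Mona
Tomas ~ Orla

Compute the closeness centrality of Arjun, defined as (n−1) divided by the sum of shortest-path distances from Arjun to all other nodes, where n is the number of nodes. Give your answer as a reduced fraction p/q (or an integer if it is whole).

Distances from Arjun: Mona:2, Nora:2, Orla:2, Tomas:2, Wes:1. Sum = 9.
n = 6, so closeness = 5/9.

5/9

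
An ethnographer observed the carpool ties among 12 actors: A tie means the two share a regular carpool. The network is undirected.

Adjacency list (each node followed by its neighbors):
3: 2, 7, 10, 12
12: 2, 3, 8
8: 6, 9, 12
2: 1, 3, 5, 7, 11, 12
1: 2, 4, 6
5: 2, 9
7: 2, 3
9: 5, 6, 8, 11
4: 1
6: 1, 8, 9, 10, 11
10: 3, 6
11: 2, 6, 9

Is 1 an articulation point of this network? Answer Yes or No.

Removing 1 leaves {2, 3, 5, 6, 7, 8, 9, 10, 11, and 12} with no path to {4}, so the network splits into 2 components. 1 is a cut vertex.

Yes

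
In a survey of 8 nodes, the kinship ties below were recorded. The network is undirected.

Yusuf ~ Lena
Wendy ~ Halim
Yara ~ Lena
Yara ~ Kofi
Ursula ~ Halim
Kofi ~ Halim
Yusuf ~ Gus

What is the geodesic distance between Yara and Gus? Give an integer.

3

One shortest route is Yara – Lena – Yusuf – Gus, which uses 3 edges, and at distance 2 from Yara we only reach {Halim, Yusuf}, which does not include Gus. So d(Yara,Gus) = 3.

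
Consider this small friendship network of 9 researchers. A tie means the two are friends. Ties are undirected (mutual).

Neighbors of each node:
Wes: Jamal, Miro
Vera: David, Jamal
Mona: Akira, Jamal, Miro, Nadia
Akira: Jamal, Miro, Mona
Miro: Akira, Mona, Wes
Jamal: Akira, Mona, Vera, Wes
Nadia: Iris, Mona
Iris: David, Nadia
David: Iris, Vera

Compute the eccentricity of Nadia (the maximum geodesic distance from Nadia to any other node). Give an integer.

Distances from Nadia: Akira:2, David:2, Iris:1, Jamal:2, Miro:2, Mona:1, Vera:3, Wes:3.
The largest is 3 (to Vera and Wes), so the eccentricity of Nadia is 3.

3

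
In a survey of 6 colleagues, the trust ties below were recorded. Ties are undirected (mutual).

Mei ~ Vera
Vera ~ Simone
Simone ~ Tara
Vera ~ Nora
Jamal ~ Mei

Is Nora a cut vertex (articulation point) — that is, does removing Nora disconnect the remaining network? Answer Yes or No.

Even without Nora, every remaining node can still reach every other (the residual graph is connected), so Nora is not a cut vertex.

No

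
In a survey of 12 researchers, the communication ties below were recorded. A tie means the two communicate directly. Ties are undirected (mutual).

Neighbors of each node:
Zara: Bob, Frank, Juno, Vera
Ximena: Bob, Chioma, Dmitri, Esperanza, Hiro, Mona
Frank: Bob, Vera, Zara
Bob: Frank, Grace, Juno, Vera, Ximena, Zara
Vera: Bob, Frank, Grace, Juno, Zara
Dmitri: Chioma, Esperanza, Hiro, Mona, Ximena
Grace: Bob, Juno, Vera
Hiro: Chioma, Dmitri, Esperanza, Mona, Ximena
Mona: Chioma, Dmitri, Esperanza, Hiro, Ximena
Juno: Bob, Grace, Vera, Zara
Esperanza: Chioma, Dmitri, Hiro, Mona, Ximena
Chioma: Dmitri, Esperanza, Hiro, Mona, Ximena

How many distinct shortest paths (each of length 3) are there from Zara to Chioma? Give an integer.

1

The shortest distance is 3, and the only length-3 path is Zara–Bob–Ximena–Chioma. So there is exactly 1 shortest path.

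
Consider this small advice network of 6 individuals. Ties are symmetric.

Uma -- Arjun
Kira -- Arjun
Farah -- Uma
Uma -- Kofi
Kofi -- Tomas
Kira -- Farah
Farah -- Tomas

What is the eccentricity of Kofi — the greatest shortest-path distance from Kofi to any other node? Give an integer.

Distances from Kofi: Arjun:2, Farah:2, Kira:3, Tomas:1, Uma:1.
The largest is 3 (to Kira), so the eccentricity of Kofi is 3.

3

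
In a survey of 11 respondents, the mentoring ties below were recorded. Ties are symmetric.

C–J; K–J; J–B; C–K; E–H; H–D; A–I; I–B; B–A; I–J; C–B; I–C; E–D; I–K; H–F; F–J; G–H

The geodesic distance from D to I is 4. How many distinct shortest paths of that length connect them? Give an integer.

The shortest distance is 4, and the only length-4 path is D–H–F–J–I. So there is exactly 1 shortest path.

1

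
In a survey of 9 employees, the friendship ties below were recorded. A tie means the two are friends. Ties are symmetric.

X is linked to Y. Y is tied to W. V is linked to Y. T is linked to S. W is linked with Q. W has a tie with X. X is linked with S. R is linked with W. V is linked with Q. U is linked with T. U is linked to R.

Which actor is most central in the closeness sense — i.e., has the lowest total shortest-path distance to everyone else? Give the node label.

Farness (sum of distances to all others) for each node — Q:18, R:16, S:17, T:20, U:19, V:20, W:13, X:14, Y:15.
The smallest farness is 13, for W, so W has the highest closeness.

W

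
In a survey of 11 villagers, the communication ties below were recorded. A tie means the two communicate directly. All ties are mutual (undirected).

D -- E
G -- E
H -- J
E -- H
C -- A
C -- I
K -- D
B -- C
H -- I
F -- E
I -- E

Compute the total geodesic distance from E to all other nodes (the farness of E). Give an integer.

Distances from E: A:3, B:3, C:2, D:1, F:1, G:1, H:1, I:1, J:2, K:2.
Sum = 3 + 3 + 2 + 1 + 1 + 1 + 1 + 1 + 2 + 2 = 17.

17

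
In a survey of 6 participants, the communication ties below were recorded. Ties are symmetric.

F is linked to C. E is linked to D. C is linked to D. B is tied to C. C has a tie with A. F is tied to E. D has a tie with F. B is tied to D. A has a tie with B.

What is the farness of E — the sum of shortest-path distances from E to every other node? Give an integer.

Distances from E: A:3, B:2, C:2, D:1, F:1.
Sum = 3 + 2 + 2 + 1 + 1 = 9.

9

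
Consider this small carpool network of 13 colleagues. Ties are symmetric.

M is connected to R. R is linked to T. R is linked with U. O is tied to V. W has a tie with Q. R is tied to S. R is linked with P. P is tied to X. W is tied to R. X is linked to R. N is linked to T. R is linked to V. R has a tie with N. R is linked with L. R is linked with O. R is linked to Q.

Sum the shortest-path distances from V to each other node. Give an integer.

22

Distances from V: L:2, M:2, N:2, O:1, P:2, Q:2, R:1, S:2, T:2, U:2, W:2, X:2.
Sum = 2 + 2 + 2 + 1 + 2 + 2 + 1 + 2 + 2 + 2 + 2 + 2 = 22.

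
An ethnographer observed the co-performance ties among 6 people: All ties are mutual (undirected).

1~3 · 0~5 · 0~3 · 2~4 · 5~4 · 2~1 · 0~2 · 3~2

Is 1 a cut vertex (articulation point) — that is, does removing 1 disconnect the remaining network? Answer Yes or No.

No

Even without 1, every remaining node can still reach every other (the residual graph is connected), so 1 is not a cut vertex.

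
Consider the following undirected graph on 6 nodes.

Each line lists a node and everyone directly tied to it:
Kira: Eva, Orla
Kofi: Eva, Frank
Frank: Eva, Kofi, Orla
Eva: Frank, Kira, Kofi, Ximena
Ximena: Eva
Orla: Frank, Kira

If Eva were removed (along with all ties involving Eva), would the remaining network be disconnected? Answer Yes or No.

Removing Eva leaves {Frank, Kira, Kofi, and Orla} with no path to {Ximena}, so the network splits into 2 components. Eva is a cut vertex.

Yes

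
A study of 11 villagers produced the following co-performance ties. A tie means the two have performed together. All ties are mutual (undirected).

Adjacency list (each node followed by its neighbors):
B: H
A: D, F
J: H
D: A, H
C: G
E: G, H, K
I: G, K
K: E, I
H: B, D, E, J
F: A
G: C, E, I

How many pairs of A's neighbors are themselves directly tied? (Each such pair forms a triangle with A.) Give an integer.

0

A's neighbors are D and F, but none of them are tied to each other, so no triangle contains A.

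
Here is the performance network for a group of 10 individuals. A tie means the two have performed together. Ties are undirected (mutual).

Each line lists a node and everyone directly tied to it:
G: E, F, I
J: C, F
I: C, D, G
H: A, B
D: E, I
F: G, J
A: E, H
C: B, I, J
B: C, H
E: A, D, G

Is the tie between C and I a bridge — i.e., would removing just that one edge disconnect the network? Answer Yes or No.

Even without that edge, C still reaches I via C – J – F – G – I, so the network stays connected. Not a bridge.

No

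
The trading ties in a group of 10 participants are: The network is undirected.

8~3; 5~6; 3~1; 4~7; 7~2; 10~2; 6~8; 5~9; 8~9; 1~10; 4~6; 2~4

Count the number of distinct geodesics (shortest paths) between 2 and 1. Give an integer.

The shortest distance is 2, and the only length-2 path is 2–10–1. So there is exactly 1 shortest path.

1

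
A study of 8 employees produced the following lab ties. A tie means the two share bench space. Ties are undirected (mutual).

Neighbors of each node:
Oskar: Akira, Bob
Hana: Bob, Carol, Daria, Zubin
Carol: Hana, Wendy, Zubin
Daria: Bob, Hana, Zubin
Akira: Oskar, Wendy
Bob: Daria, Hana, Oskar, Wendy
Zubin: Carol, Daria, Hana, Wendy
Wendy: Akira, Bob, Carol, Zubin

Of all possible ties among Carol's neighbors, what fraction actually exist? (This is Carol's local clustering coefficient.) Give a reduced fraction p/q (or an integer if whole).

Carol's neighbors: Hana, Wendy, and Zubin (k = 3).
Possible neighbor pairs: C(3,2) = 3. Edges among them: Hana–Zubin, Wendy–Zubin → e = 2.
Clustering(Carol) = 2/3.

2/3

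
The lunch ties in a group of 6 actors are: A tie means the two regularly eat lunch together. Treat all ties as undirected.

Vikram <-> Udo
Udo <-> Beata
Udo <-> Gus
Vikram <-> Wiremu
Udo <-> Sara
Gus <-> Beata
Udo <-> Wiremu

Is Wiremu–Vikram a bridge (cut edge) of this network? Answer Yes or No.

No

Even without that edge, Wiremu still reaches Vikram via Wiremu – Udo – Vikram, so the network stays connected. Not a bridge.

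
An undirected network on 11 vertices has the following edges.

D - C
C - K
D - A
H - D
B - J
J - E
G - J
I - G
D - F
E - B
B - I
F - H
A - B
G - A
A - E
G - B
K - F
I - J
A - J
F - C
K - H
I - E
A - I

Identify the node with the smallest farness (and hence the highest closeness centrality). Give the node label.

A

Farness (sum of distances to all others) for each node — A:15, B:20, C:22, D:16, E:21, F:21, G:21, H:22, I:20, J:20, K:28.
The smallest farness is 15, for A, so A has the highest closeness.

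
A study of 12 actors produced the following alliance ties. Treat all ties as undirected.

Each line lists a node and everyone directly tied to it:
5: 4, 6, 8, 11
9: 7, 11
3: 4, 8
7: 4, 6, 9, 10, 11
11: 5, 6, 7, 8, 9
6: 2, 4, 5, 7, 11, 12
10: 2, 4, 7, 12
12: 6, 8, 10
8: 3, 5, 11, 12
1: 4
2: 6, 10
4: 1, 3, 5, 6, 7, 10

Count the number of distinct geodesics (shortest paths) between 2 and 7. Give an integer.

The shortest distance is 2. The length-2 paths are: 2–10–7; 2–6–7.
That gives 2 distinct shortest paths.

2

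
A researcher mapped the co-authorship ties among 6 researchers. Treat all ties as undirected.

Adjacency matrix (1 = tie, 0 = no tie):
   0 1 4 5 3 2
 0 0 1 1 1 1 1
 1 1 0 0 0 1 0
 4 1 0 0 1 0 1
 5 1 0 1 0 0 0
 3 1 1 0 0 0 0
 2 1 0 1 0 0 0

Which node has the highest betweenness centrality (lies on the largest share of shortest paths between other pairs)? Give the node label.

Unnormalized betweenness of each node: 0:13/2, 1:0, 2:0, 3:0, 4:1/2, 5:0.
0 has the largest value, 13/2, making it the main broker — the node through which the most shortest paths run.

0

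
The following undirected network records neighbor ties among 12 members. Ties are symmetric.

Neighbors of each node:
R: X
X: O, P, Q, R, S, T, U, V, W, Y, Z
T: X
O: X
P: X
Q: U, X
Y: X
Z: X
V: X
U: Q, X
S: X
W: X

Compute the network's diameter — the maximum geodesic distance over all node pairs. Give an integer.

Eccentricity of each node (its greatest distance to any other): O:2, P:2, Q:2, R:2, S:2, T:2, U:2, V:2, W:2, X:1, Y:2, Z:2.
The maximum eccentricity is 2, realized for instance by the pair T–P via T – X – P. So the diameter is 2.

2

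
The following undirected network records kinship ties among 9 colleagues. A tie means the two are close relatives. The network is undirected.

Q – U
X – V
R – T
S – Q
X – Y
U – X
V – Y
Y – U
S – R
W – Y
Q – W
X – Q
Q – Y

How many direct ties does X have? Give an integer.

X is directly tied to Q, U, V, and Y. That is 4 neighbors, so the degree of X is 4.

4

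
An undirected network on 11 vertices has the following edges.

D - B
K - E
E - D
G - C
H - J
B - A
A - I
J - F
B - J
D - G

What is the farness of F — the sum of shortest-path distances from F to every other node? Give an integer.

33

Distances from F: A:3, B:2, C:5, D:3, E:4, G:4, H:2, I:4, J:1, K:5.
Sum = 3 + 2 + 5 + 3 + 4 + 4 + 2 + 4 + 1 + 5 = 33.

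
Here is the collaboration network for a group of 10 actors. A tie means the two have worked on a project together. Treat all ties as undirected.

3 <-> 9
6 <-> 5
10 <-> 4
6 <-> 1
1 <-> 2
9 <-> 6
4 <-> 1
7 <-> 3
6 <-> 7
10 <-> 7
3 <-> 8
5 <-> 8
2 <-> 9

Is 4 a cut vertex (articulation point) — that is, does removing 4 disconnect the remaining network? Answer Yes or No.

Even without 4, every remaining node can still reach every other (the residual graph is connected), so 4 is not a cut vertex.

No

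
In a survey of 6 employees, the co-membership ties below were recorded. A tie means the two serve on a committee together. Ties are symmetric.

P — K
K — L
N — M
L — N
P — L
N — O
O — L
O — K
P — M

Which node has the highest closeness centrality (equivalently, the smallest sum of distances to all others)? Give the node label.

L

Farness (sum of distances to all others) for each node — K:7, L:6, M:8, N:7, O:7, P:7.
The smallest farness is 6, for L, so L has the highest closeness.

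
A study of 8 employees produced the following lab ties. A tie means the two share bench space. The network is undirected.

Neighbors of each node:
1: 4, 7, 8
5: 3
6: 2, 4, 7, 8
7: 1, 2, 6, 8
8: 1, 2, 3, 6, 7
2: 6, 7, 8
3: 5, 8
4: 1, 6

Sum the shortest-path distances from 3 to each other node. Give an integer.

13

Distances from 3: 1:2, 2:2, 4:3, 5:1, 6:2, 7:2, 8:1.
Sum = 2 + 2 + 3 + 1 + 2 + 2 + 1 = 13.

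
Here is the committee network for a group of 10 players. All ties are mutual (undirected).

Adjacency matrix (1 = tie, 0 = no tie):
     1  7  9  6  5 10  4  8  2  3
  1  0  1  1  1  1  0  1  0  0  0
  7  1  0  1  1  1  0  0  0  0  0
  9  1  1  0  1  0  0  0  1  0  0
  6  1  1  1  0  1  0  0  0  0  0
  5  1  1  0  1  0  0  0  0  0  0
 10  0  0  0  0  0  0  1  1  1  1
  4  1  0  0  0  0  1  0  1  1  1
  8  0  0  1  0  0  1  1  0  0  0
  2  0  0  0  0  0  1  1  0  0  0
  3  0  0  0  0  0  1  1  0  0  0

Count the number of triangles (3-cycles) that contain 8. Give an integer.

1

8's neighbors: 4, 9, and 10.
Neighbor pairs that are themselves tied: 8–4–10. Each forms one triangle with 8, for 1 in total.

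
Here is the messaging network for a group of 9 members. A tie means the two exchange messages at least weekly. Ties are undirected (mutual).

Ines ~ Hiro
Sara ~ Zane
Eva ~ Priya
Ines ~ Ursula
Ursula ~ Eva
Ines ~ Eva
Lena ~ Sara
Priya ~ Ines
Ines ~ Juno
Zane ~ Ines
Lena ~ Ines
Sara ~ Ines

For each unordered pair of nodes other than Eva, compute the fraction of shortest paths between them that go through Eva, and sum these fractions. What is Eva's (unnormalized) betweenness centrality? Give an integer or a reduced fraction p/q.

Pairs whose geodesics pass through Eva — Ursula–Priya: 1/2.
All other pairs contribute 0.
Summing the contributions gives betweenness(Eva) = 1/2.

1/2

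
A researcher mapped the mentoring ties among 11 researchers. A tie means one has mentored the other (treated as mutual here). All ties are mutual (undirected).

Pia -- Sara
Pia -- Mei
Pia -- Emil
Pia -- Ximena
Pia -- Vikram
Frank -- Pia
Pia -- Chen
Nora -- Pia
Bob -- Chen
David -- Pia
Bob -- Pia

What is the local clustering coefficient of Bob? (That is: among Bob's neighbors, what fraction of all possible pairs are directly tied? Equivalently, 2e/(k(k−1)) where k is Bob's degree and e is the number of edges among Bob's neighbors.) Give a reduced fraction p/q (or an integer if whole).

Bob's neighbors: Chen and Pia (k = 2).
Possible neighbor pairs: C(2,2) = 1. Edges among them: Chen–Pia → e = 1.
Clustering(Bob) = 1/1.

1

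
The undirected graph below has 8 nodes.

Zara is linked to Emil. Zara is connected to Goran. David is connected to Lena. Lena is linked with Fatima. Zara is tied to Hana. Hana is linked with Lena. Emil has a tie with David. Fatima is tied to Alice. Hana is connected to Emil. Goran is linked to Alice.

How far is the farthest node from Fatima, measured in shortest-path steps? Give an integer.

Distances from Fatima: Alice:1, David:2, Emil:3, Goran:2, Hana:2, Lena:1, Zara:3.
The largest is 3 (to Zara and Emil), so the eccentricity of Fatima is 3.

3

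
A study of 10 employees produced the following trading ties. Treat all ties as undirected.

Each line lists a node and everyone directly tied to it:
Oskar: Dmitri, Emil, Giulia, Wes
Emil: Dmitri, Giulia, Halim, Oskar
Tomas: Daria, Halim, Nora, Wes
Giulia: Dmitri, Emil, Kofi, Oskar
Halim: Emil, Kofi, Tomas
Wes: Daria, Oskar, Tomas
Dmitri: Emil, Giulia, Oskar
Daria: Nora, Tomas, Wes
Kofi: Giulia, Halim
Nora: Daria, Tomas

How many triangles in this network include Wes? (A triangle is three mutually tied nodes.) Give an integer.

Wes's neighbors: Daria, Oskar, and Tomas.
Neighbor pairs that are themselves tied: Wes–Daria–Tomas. Each forms one triangle with Wes, for 1 in total.

1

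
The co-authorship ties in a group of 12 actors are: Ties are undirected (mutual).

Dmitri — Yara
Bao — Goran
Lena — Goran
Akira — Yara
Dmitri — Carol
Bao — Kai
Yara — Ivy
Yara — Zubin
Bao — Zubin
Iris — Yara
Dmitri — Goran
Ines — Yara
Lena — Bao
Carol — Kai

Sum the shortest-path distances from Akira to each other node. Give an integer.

Distances from Akira: Bao:3, Carol:3, Dmitri:2, Goran:3, Ines:2, Iris:2, Ivy:2, Kai:4, Lena:4, Yara:1, Zubin:2.
Sum = 3 + 3 + 2 + 3 + 2 + 2 + 2 + 4 + 4 + 1 + 2 = 28.

28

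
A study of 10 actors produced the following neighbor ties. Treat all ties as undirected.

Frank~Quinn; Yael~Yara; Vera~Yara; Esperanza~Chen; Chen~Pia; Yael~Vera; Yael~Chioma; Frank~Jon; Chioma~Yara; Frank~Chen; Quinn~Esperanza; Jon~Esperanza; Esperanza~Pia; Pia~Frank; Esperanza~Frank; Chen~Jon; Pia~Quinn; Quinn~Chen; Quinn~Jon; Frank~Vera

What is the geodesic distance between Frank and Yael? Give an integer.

One shortest route is Frank – Vera – Yael, which uses 2 edges, and Frank and Yael are not directly tied, so nothing shorter exists. So d(Frank,Yael) = 2.

2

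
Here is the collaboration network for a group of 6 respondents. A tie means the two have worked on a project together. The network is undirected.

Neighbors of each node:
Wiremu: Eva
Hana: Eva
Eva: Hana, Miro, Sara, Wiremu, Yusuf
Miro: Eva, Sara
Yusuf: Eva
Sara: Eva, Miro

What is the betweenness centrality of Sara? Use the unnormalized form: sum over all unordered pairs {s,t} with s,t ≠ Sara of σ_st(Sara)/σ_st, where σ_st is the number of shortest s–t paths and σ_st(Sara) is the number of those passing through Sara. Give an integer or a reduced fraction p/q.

0

No shortest path between any pair of other nodes passes through Sara.
Summing the contributions gives betweenness(Sara) = 0.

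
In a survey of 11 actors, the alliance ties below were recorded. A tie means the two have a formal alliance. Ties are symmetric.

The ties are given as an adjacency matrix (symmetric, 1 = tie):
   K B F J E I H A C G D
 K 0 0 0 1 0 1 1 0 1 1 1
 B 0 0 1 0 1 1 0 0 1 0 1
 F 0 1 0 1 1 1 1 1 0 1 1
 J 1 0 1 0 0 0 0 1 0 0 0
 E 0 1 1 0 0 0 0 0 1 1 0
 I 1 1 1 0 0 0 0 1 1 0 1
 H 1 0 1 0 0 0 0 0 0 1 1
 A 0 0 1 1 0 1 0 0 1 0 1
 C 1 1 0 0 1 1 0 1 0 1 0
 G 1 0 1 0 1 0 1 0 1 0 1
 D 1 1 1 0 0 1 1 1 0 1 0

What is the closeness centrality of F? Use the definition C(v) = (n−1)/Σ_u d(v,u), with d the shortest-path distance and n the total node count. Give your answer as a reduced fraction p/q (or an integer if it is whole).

5/6

Distances from F: A:1, B:1, C:2, D:1, E:1, G:1, H:1, I:1, J:1, K:2. Sum = 12.
n = 11, so closeness = 10/12 = 5/6.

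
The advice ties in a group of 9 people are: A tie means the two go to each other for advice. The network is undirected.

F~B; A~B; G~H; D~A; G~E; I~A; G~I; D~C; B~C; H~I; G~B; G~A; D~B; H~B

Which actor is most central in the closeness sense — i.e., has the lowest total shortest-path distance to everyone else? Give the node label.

Farness (sum of distances to all others) for each node — A:12, B:10, C:16, D:14, E:18, F:17, G:11, H:13, I:15.
The smallest farness is 10, for B, so B has the highest closeness.

B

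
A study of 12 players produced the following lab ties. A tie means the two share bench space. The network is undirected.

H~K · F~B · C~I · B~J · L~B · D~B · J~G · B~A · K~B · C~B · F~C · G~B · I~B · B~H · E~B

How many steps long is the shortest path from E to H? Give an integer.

One shortest route is E – B – H, which uses 2 edges, and E and H are not directly tied, so nothing shorter exists. So d(E,H) = 2.

2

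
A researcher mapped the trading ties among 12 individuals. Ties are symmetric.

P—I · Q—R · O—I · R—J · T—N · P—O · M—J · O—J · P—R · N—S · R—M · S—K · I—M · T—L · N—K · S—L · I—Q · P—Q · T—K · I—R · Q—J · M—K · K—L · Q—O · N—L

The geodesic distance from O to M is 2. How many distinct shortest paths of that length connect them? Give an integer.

The shortest distance is 2. The length-2 paths are: O–I–M; O–J–M.
That gives 2 distinct shortest paths.

2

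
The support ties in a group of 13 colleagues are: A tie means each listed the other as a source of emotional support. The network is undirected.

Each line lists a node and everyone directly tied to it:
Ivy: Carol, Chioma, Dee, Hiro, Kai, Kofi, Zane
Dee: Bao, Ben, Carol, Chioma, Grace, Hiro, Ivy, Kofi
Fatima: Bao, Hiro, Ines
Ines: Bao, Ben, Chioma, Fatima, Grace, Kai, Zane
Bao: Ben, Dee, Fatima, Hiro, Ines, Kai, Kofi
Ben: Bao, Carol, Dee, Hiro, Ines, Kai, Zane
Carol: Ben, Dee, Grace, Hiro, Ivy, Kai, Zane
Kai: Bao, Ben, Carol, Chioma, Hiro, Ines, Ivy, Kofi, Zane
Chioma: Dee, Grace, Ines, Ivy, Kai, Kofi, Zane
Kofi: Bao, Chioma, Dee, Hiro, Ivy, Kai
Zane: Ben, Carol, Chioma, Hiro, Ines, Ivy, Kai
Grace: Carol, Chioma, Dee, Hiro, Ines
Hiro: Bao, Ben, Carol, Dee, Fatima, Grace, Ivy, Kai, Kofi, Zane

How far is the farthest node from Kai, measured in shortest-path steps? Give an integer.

Distances from Kai: Bao:1, Ben:1, Carol:1, Chioma:1, Dee:2, Fatima:2, Grace:2, Hiro:1, Ines:1, Ivy:1, Kofi:1, Zane:1.
The largest is 2 (to Dee, Grace, and Fatima), so the eccentricity of Kai is 2.

2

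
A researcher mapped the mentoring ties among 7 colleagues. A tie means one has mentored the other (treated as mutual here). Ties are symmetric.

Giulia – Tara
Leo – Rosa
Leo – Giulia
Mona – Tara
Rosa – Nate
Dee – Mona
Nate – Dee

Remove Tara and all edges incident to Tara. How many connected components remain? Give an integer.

Tara's neighbors (Giulia and Mona) remain reachable from one another through other ties, so the rest of the network stays in one piece.

1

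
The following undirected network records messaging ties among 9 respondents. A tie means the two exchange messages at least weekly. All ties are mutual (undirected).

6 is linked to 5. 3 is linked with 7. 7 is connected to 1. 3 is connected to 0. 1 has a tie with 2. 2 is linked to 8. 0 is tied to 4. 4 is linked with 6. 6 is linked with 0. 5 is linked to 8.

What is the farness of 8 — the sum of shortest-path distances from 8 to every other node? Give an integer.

19

Distances from 8: 0:3, 1:2, 2:1, 3:4, 4:3, 5:1, 6:2, 7:3.
Sum = 3 + 2 + 1 + 4 + 3 + 1 + 2 + 3 = 19.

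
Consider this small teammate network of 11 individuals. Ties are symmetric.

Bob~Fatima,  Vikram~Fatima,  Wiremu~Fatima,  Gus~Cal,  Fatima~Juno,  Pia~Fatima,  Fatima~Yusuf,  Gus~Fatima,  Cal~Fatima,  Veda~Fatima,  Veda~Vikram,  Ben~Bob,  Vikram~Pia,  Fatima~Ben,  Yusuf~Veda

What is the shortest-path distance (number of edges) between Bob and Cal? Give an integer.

One shortest route is Bob – Fatima – Cal, which uses 2 edges, and Bob and Cal are not directly tied, so nothing shorter exists. So d(Bob,Cal) = 2.

2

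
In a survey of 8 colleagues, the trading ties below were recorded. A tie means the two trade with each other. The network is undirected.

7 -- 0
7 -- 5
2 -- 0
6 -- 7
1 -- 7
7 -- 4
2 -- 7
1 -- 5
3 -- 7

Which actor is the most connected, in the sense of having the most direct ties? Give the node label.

Degrees — 0:2, 1:2, 2:2, 3:1, 4:1, 5:2, 6:1, 7:7.
The maximum is 7, attained only by 7.

7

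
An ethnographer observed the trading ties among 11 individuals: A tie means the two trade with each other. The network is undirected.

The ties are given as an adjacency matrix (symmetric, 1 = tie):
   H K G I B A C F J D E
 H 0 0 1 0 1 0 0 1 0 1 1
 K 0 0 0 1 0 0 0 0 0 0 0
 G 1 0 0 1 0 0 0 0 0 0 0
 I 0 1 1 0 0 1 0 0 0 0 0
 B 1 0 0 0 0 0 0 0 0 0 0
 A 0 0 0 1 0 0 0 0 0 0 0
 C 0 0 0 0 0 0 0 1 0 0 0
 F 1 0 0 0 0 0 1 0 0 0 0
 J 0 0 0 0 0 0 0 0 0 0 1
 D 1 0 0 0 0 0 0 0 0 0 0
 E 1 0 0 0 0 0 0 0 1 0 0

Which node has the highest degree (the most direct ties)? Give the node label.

Degrees — A:1, B:1, C:1, D:1, E:2, F:2, G:2, H:5, I:3, J:1, K:1.
The maximum is 5, attained only by H.

H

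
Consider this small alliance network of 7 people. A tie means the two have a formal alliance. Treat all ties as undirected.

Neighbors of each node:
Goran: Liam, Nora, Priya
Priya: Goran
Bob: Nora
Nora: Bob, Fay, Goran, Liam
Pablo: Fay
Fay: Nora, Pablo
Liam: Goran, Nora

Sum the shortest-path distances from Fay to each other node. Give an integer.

Distances from Fay: Bob:2, Goran:2, Liam:2, Nora:1, Pablo:1, Priya:3.
Sum = 2 + 2 + 2 + 1 + 1 + 3 = 11.

11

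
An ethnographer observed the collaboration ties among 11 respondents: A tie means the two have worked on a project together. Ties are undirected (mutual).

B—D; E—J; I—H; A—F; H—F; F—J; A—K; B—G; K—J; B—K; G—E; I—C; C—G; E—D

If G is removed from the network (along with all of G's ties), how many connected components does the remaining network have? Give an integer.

1

G's neighbors (B, C, and E) remain reachable from one another through other ties, so the rest of the network stays in one piece.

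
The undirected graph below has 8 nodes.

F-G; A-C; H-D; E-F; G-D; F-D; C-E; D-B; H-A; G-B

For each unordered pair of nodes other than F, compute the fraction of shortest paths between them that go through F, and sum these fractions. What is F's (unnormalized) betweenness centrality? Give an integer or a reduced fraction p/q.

17/3

Pairs whose geodesics pass through F — D–E: 1; D–C: 1/2; B–E: 2/2; B–C: 2/3; G–E: 1; G–C: 1; E–H: 1/2.
All other pairs contribute 0.
Summing the contributions gives betweenness(F) = 17/3.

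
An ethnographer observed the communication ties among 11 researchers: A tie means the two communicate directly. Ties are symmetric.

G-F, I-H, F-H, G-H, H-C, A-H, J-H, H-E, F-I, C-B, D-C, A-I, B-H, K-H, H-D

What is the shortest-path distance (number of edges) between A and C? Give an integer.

One shortest route is A – H – C, which uses 2 edges, and A and C are not directly tied, so nothing shorter exists. So d(A,C) = 2.

2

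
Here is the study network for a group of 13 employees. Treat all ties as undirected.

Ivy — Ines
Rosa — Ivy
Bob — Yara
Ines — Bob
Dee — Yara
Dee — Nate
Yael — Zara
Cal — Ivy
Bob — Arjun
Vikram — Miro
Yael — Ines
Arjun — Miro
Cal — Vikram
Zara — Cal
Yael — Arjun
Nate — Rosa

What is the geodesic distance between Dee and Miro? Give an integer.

One shortest route is Dee – Yara – Bob – Arjun – Miro, which uses 4 edges, and at distance 3 from Dee we only reach {Arjun, Ines, Ivy}, which does not include Miro. So d(Dee,Miro) = 4.

4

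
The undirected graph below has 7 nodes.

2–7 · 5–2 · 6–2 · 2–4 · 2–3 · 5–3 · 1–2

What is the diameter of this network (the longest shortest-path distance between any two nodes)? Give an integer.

Eccentricity of each node (its greatest distance to any other): 1:2, 2:1, 3:2, 4:2, 5:2, 6:2, 7:2.
The maximum eccentricity is 2, realized for instance by the pair 7–1 via 7 – 2 – 1. So the diameter is 2.

2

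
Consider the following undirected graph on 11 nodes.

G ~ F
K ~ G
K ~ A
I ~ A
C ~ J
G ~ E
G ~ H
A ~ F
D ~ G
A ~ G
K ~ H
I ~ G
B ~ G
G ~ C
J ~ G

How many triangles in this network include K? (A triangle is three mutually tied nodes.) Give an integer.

K's neighbors: A, G, and H.
Neighbor pairs that are themselves tied: K–A–G; K–G–H. Each forms one triangle with K, for 2 in total.

2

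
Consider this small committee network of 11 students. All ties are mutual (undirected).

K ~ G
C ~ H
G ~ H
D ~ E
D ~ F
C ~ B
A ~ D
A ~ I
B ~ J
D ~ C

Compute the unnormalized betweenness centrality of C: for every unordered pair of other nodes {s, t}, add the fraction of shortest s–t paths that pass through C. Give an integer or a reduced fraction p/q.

Pairs whose geodesics pass through C — K–F: 1; K–B: 1; K–I: 1; K–A: 1; K–J: 1; K–E: 1; K–D: 1; F–B: 1; F–J: 1; F–G: 1; F–H: 1; B–I: 1; B–A: 1; B–E: 1 … (+17 more pairs).
All other pairs contribute 0.
Summing the contributions gives betweenness(C) = 31.

31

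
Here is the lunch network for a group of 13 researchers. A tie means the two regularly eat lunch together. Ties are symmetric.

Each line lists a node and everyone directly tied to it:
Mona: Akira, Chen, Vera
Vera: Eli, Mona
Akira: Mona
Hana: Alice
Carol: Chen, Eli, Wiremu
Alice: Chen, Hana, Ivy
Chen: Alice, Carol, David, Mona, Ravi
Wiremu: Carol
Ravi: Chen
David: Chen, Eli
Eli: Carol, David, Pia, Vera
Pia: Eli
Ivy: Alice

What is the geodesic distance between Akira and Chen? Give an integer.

One shortest route is Akira – Mona – Chen, which uses 2 edges, and Akira and Chen are not directly tied, so nothing shorter exists. So d(Akira,Chen) = 2.

2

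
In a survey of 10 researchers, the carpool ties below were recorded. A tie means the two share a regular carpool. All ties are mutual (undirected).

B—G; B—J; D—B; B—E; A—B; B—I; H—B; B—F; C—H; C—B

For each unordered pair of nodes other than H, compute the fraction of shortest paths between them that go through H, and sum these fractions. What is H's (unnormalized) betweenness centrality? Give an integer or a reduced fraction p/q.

No shortest path between any pair of other nodes passes through H.
Summing the contributions gives betweenness(H) = 0.

0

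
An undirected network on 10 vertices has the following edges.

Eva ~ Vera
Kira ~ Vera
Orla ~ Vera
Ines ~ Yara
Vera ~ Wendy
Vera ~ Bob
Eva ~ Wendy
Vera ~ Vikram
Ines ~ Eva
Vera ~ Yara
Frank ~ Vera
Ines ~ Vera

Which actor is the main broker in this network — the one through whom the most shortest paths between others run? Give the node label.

Unnormalized betweenness of each node: Bob:0, Eva:1/2, Frank:0, Ines:1/2, Kira:0, Orla:0, Vera:32, Vikram:0, Wendy:0, Yara:0.
Vera has the largest value, 32, making it the main broker — the node through which the most shortest paths run.

Vera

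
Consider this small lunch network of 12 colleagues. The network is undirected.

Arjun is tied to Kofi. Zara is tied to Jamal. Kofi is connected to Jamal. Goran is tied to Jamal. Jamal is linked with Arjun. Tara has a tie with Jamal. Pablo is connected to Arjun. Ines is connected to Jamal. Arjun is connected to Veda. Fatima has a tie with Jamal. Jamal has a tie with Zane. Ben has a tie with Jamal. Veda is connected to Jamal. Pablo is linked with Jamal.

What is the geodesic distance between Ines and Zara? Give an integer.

2

One shortest route is Ines – Jamal – Zara, which uses 2 edges, and Ines and Zara are not directly tied, so nothing shorter exists. So d(Ines,Zara) = 2.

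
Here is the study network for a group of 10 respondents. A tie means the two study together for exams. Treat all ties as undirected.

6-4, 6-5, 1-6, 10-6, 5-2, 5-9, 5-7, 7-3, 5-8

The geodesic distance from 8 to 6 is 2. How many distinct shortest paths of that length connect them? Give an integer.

1

The shortest distance is 2, and the only length-2 path is 8–5–6. So there is exactly 1 shortest path.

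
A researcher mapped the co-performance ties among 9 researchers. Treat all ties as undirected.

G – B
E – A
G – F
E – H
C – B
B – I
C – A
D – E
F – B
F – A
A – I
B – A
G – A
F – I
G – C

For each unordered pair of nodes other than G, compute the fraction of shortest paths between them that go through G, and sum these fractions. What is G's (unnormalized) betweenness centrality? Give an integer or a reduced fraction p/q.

Pairs whose geodesics pass through G — F–C: 1/3.
All other pairs contribute 0.
Summing the contributions gives betweenness(G) = 1/3.

1/3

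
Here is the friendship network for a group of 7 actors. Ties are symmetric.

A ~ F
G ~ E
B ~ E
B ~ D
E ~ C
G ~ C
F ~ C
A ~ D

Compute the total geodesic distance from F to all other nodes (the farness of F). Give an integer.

Distances from F: A:1, B:3, C:1, D:2, E:2, G:2.
Sum = 1 + 3 + 1 + 2 + 2 + 2 = 11.

11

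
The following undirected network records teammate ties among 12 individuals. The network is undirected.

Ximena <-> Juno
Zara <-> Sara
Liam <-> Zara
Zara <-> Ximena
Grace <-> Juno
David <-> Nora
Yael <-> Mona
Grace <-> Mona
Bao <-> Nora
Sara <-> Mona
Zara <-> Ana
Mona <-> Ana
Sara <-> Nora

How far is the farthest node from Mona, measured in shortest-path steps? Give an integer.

3

Distances from Mona: Ana:1, Bao:3, David:3, Grace:1, Juno:2, Liam:3, Nora:2, Sara:1, Ximena:3, Yael:1, Zara:2.
The largest is 3 (to Ximena, Liam, David, and Bao), so the eccentricity of Mona is 3.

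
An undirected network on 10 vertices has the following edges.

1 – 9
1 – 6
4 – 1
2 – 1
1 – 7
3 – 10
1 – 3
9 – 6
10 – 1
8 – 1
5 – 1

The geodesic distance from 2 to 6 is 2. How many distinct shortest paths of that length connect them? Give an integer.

The shortest distance is 2, and the only length-2 path is 2–1–6. So there is exactly 1 shortest path.

1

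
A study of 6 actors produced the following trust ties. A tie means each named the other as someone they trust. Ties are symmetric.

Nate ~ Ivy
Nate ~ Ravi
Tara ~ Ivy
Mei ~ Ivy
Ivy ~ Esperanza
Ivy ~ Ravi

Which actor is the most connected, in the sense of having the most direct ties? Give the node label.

Ivy

Degrees — Esperanza:1, Ivy:5, Mei:1, Nate:2, Ravi:2, Tara:1.
The maximum is 5, attained only by Ivy.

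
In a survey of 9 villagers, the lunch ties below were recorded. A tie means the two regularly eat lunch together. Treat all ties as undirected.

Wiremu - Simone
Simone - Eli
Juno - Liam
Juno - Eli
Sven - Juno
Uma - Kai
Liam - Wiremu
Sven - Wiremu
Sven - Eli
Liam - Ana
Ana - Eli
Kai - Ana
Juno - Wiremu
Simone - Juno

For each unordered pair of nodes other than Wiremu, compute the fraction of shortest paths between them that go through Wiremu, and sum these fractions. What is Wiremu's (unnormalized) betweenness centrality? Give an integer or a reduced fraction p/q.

4/3

Pairs whose geodesics pass through Wiremu — Simone–Sven: 1/3; Simone–Liam: 1/2; Sven–Liam: 1/2.
All other pairs contribute 0.
Summing the contributions gives betweenness(Wiremu) = 4/3.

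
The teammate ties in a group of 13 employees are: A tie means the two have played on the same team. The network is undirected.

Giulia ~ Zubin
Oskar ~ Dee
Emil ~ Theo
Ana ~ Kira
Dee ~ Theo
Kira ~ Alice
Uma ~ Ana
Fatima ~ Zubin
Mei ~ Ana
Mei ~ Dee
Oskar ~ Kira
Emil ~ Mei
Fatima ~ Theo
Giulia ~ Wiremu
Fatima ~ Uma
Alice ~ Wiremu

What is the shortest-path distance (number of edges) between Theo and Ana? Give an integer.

One shortest route is Theo – Emil – Mei – Ana, which uses 3 edges, and at distance 2 from Theo we only reach {Mei, Oskar, Uma, Zubin}, which does not include Ana. So d(Theo,Ana) = 3.

3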